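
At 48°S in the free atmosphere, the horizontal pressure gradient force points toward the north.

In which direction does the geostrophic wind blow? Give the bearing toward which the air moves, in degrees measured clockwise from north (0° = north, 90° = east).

The pressure-gradient force points toward the north (bearing 000°).
Geostrophic balance: in the Southern Hemisphere the Coriolis force deflects motion to the left, so the geostrophic wind blows 90° to the left of the pressure-gradient force (low pressure on the right).
Rotating 000° by 90° counterclockwise gives 270° — the wind blows toward the west.

270°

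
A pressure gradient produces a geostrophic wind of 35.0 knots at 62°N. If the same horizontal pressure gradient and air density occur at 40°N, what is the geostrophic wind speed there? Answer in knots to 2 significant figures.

48 knots

With the same pressure gradient and density, V_g ∝ 1/f ∝ 1/sin φ.
V₂ = V₁ · sin φ₁ / sin φ₂ = 35.0 × sin 62° / sin 40°
V₂ = 35.0 × 0.8829/0.6428 = 48 knots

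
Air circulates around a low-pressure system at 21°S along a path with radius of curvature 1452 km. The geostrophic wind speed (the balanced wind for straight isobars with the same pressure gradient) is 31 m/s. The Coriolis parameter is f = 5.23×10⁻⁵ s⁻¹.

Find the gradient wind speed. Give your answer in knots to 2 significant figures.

46 knots

Around a low, centrifugal force acts outward with Coriolis, so pressure-gradient force balances both:
(1/ρ)|∂P/∂n| = fV + V²/R  →  V² + fR·V − fR·V_g = 0
With fR = 5.23×10⁻⁵ × 1452×10³ m = 75.9 m/s:
V = [−fR + √((fR)² + 4 fR V_g)]/2 = [−75.9 + √(75.9² + 4×75.9×31)]/2 = 23.6 m/s
Subgeostrophic (V < V_g = 31 m/s), as expected around a low.
Converting: 23.6 m/s × 1.944 = 46 knots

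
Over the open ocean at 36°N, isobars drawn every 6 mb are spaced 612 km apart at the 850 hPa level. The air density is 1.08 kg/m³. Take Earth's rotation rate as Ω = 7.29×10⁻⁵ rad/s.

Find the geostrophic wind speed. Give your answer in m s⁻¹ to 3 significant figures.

Coriolis parameter at 36°N:
f = 2Ω sin φ = 2 × 7.29×10⁻⁵ × sin 36° = 8.57×10⁻⁵ s⁻¹
Pressure gradient: |∂P/∂n| = 600 Pa / 612000 m = 9.80×10⁻⁴ Pa/m
Geostrophic balance (pressure-gradient force = Coriolis force):
V_g = (1/(fρ)) |∂P/∂n| = 9.80×10⁻⁴ / (8.57×10⁻⁵ × 1.08) = 10.6 m/s

10.6 m s⁻¹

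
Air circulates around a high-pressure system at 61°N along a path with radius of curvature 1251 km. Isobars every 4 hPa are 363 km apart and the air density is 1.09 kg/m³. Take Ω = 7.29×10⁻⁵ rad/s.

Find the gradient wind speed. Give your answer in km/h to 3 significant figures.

Coriolis parameter at 61°N:
f = 2Ω sin φ = 2 × 7.29×10⁻⁵ × sin 61° = 1.28×10⁻⁴ s⁻¹
Pressure gradient: |∂P/∂n| = 400 Pa / 363000 m = 1.10×10⁻³ Pa/m
Geostrophic speed: V_g = |∂P/∂n|/(fρ) = 1.10×10⁻³/(1.28×10⁻⁴ × 1.09) = 7.93 m/s
Around a high, pressure-gradient force acts outward with centrifugal, so Coriolis balances both:
fV = (1/ρ)|∂P/∂n| + V²/R  →  V² − fR·V + fR·V_g = 0
With fR = 1.28×10⁻⁴ × 1251×10³ m = 160 m/s:
V = [fR − √((fR)² − 4 fR V_g)]/2 = [160 − √(160² − 4×160×7.93)]/2 = 8.37 m/s
Supergeostrophic (V > V_g = 7.93 m/s), as expected around a high.
Converting: 8.37 m/s × 3.6 = 30.1 km/h

30.1 km/h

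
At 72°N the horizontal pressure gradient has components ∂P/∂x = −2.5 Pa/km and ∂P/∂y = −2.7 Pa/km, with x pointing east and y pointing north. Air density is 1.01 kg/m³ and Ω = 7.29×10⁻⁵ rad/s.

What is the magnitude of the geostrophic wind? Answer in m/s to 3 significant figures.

26.3 m/s

Coriolis parameter at 72°N:
f = 2Ω sin φ = 2 × 7.29×10⁻⁵ × sin 72° = 1.39×10⁻⁴ s⁻¹
Component geostrophic relations (x east, y north):
u_g = −(1/(fρ)) ∂P/∂y,  v_g = (1/(fρ)) ∂P/∂x
u_g = −(−2.7×10⁻³)/(1.39×10⁻⁴ × 1.01) = 19.3 m/s;  v_g = (−2.5×10⁻³)/(1.39×10⁻⁴ × 1.01) = −17.9 m/s
|V_g| = √(u_g² + v_g²) = 26.3 m/s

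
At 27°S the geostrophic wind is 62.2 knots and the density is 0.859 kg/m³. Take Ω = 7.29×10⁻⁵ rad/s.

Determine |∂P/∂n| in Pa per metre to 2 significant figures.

Coriolis parameter at 27°S:
f = 2Ω sin φ = 2 × 7.29×10⁻⁵ × sin 27° = 6.62×10⁻⁵ s⁻¹
Wind speed in SI: 62.2 knots = 32.0 m/s
Geostrophic balance rearranged: |∂P/∂n| = f ρ V_g
|∂P/∂n| = 6.62×10⁻⁵ × 0.859 × 32.0 = 1.82×10⁻³ Pa/m

1.8×10⁻³ Pa/m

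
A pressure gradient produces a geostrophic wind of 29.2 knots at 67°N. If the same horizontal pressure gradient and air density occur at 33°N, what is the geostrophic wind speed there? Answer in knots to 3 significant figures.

49.4 knots

With the same pressure gradient and density, V_g ∝ 1/f ∝ 1/sin φ.
V₂ = V₁ · sin φ₁ / sin φ₂ = 29.2 × sin 67° / sin 33°
V₂ = 29.2 × 0.9205/0.5446 = 49.4 knots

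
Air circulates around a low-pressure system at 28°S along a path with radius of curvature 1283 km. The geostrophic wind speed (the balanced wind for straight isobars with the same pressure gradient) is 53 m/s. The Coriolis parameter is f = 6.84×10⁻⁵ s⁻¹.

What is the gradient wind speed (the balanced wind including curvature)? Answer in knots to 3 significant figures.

Around a low, centrifugal force acts outward with Coriolis, so pressure-gradient force balances both:
(1/ρ)|∂P/∂n| = fV + V²/R  →  V² + fR·V − fR·V_g = 0
With fR = 6.84×10⁻⁵ × 1283×10³ m = 87.8 m/s:
V = [−fR + √((fR)² + 4 fR V_g)]/2 = [−87.8 + √(87.8² + 4×87.8×53)]/2 = 37.2 m/s
Subgeostrophic (V < V_g = 53 m/s), as expected around a low.
Converting: 37.2 m/s × 1.944 = 72.3 knots

72.3 knots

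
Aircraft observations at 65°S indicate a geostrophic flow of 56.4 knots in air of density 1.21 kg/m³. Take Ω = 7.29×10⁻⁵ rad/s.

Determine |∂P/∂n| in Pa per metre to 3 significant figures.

Coriolis parameter at 65°S:
f = 2Ω sin φ = 2 × 7.29×10⁻⁵ × sin 65° = 1.32×10⁻⁴ s⁻¹
Wind speed in SI: 56.4 knots = 29.0 m/s
Geostrophic balance rearranged: |∂P/∂n| = f ρ V_g
|∂P/∂n| = 1.32×10⁻⁴ × 1.21 × 29.0 = 4.64×10⁻³ Pa/m

4.64×10⁻³ Pa/m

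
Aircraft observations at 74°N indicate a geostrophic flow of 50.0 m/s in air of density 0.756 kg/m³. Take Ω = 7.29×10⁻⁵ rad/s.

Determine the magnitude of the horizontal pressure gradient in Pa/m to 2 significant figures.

Coriolis parameter at 74°N:
f = 2Ω sin φ = 2 × 7.29×10⁻⁵ × sin 74° = 1.40×10⁻⁴ s⁻¹
Geostrophic balance rearranged: |∂P/∂n| = f ρ V_g
|∂P/∂n| = 1.40×10⁻⁴ × 0.756 × 50.0 = 5.30×10⁻³ Pa/m

5.3×10⁻³ Pa/m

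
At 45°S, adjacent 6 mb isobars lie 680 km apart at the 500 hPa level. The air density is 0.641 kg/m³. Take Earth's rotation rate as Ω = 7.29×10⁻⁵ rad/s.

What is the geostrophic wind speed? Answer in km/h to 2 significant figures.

Coriolis parameter at 45°S:
f = 2Ω sin φ = 2 × 7.29×10⁻⁵ × sin 45° = 1.03×10⁻⁴ s⁻¹
Pressure gradient: |∂P/∂n| = 600 Pa / 680000 m = 8.82×10⁻⁴ Pa/m
Geostrophic balance (pressure-gradient force = Coriolis force):
V_g = (1/(fρ)) |∂P/∂n| = 8.82×10⁻⁴ / (1.03×10⁻⁴ × 0.641) = 13.4 m/s
Converting: 13.4 m/s × 3.6 = 48 km/h

48 km/h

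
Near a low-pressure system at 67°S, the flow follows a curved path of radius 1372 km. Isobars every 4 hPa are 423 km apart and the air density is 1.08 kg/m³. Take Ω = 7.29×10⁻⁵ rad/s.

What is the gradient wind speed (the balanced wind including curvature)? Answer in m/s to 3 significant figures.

6.31 m/s

Coriolis parameter at 67°S:
f = 2Ω sin φ = 2 × 7.29×10⁻⁵ × sin 67° = 1.34×10⁻⁴ s⁻¹
Pressure gradient: |∂P/∂n| = 400 Pa / 423000 m = 9.46×10⁻⁴ Pa/m
Geostrophic speed: V_g = |∂P/∂n|/(fρ) = 9.46×10⁻⁴/(1.34×10⁻⁴ × 1.08) = 6.52 m/s
Around a low, centrifugal force acts outward with Coriolis, so pressure-gradient force balances both:
(1/ρ)|∂P/∂n| = fV + V²/R  →  V² + fR·V − fR·V_g = 0
With fR = 1.34×10⁻⁴ × 1372×10³ m = 184 m/s:
V = [−fR + √((fR)² + 4 fR V_g)]/2 = [−184 + √(184² + 4×184×6.52)]/2 = 6.31 m/s
Subgeostrophic (V < V_g = 6.52 m/s), as expected around a low.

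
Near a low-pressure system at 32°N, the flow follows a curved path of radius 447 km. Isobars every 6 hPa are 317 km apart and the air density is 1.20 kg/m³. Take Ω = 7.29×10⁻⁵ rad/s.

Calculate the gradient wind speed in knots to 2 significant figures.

28 knots

Coriolis parameter at 32°N:
f = 2Ω sin φ = 2 × 7.29×10⁻⁵ × sin 32° = 7.73×10⁻⁵ s⁻¹
Pressure gradient: |∂P/∂n| = 600 Pa / 317000 m = 1.89×10⁻³ Pa/m
Geostrophic speed: V_g = |∂P/∂n|/(fρ) = 1.89×10⁻³/(7.73×10⁻⁵ × 1.20) = 20.4 m/s
Around a low, centrifugal force acts outward with Coriolis, so pressure-gradient force balances both:
(1/ρ)|∂P/∂n| = fV + V²/R  →  V² + fR·V − fR·V_g = 0
With fR = 7.73×10⁻⁵ × 447×10³ m = 34.5 m/s:
V = [−fR + √((fR)² + 4 fR V_g)]/2 = [−34.5 + √(34.5² + 4×34.5×20.4)]/2 = 14.4 m/s
Subgeostrophic (V < V_g = 20.4 m/s), as expected around a low.
Converting: 14.4 m/s × 1.944 = 28 knots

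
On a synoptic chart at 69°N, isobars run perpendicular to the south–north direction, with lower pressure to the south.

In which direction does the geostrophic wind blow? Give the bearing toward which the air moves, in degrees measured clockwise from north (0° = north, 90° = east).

The pressure-gradient force points toward the south (bearing 180°).
Geostrophic balance: in the Northern Hemisphere the Coriolis force deflects motion to the right, so the geostrophic wind blows 90° to the right of the pressure-gradient force (low pressure on the left).
Rotating 180° by 90° clockwise gives 270° — the wind blows toward the west.

270°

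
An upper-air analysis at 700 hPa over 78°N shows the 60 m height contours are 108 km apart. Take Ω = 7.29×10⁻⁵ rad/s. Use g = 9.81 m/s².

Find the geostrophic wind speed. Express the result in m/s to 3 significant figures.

38.2 m/s

Coriolis parameter at 78°N:
f = 2Ω sin φ = 2 × 7.29×10⁻⁵ × sin 78° = 1.43×10⁻⁴ s⁻¹
Height gradient: |∂Z/∂n| = 60 m / 108000 m = 5.56×10⁻⁴
On a pressure surface, geostrophic balance gives V_g = (g/f)|∂Z/∂n|:
V_g = 9.81 × 5.56×10⁻⁴ / 1.43×10⁻⁴ = 38.2 m/s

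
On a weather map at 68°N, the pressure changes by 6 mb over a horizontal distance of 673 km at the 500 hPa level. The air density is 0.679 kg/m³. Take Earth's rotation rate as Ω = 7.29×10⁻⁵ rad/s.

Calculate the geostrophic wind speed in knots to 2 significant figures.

19 knots

Coriolis parameter at 68°N:
f = 2Ω sin φ = 2 × 7.29×10⁻⁵ × sin 68° = 1.35×10⁻⁴ s⁻¹
Pressure gradient: |∂P/∂n| = 600 Pa / 673000 m = 8.92×10⁻⁴ Pa/m
Geostrophic balance (pressure-gradient force = Coriolis force):
V_g = (1/(fρ)) |∂P/∂n| = 8.92×10⁻⁴ / (1.35×10⁻⁴ × 0.679) = 9.71 m/s
Converting: 9.71 m/s × 1.944 = 19 knots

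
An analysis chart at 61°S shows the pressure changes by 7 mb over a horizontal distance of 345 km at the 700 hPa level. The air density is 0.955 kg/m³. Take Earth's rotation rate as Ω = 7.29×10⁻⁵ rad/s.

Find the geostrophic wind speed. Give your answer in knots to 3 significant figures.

Coriolis parameter at 61°S:
f = 2Ω sin φ = 2 × 7.29×10⁻⁵ × sin 61° = 1.28×10⁻⁴ s⁻¹
Pressure gradient: |∂P/∂n| = 700 Pa / 345000 m = 2.03×10⁻³ Pa/m
Geostrophic balance (pressure-gradient force = Coriolis force):
V_g = (1/(fρ)) |∂P/∂n| = 2.03×10⁻³ / (1.28×10⁻⁴ × 0.955) = 16.7 m/s
Converting: 16.7 m/s × 1.944 = 32.4 knots

32.4 knots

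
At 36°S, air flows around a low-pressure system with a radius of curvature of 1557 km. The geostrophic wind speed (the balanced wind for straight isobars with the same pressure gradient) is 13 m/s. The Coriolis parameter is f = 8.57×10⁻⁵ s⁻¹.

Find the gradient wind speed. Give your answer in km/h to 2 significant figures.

43 km/h

Around a low, centrifugal force acts outward with Coriolis, so pressure-gradient force balances both:
(1/ρ)|∂P/∂n| = fV + V²/R  →  V² + fR·V − fR·V_g = 0
With fR = 8.57×10⁻⁵ × 1557×10³ m = 133 m/s:
V = [−fR + √((fR)² + 4 fR V_g)]/2 = [−133 + √(133² + 4×133×13)]/2 = 11.9 m/s
Subgeostrophic (V < V_g = 13 m/s), as expected around a low.
Converting: 11.9 m/s × 3.6 = 43 km/h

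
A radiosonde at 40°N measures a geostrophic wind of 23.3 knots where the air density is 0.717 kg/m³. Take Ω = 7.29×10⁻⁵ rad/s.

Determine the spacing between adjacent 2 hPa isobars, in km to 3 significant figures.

248 km

Coriolis parameter at 40°N:
f = 2Ω sin φ = 2 × 7.29×10⁻⁵ × sin 40° = 9.37×10⁻⁵ s⁻¹
Wind speed in SI: 23.3 knots = 12.0 m/s
Geostrophic balance rearranged: |∂P/∂n| = f ρ V_g
|∂P/∂n| = 9.37×10⁻⁵ × 0.717 × 12.0 = 8.05×10⁻⁴ Pa/m
Isobar spacing: Δn = ΔP/|∂P/∂n| = 200 Pa / 8.05×10⁻⁴ Pa/m = 248309 m ≈ 248 km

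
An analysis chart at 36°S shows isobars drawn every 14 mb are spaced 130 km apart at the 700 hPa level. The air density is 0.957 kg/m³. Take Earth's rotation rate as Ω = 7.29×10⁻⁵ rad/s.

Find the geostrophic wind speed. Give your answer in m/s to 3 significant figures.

Coriolis parameter at 36°S:
f = 2Ω sin φ = 2 × 7.29×10⁻⁵ × sin 36° = 8.57×10⁻⁵ s⁻¹
Pressure gradient: |∂P/∂n| = 1400 Pa / 130000 m = 1.08×10⁻² Pa/m
Geostrophic balance (pressure-gradient force = Coriolis force):
V_g = (1/(fρ)) |∂P/∂n| = 1.08×10⁻² / (8.57×10⁻⁵ × 0.957) = 131 m/s

131 m/s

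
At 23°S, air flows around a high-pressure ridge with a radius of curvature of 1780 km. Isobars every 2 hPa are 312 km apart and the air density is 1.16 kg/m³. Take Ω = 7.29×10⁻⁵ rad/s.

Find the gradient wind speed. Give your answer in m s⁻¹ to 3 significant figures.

10.9 m s⁻¹

Coriolis parameter at 23°S:
f = 2Ω sin φ = 2 × 7.29×10⁻⁵ × sin 23° = 5.70×10⁻⁵ s⁻¹
Pressure gradient: |∂P/∂n| = 200 Pa / 312000 m = 6.41×10⁻⁴ Pa/m
Geostrophic speed: V_g = |∂P/∂n|/(fρ) = 6.41×10⁻⁴/(5.70×10⁻⁵ × 1.16) = 9.70 m/s
Around a high, pressure-gradient force acts outward with centrifugal, so Coriolis balances both:
fV = (1/ρ)|∂P/∂n| + V²/R  →  V² − fR·V + fR·V_g = 0
With fR = 5.70×10⁻⁵ × 1780×10³ m = 101 m/s:
V = [fR − √((fR)² − 4 fR V_g)]/2 = [101 − √(101² − 4×101×9.7)]/2 = 10.9 m/s
Supergeostrophic (V > V_g = 9.7 m/s), as expected around a high.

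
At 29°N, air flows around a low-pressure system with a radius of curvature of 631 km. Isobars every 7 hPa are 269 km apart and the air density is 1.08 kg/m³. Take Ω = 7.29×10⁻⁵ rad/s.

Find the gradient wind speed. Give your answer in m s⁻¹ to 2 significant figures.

Coriolis parameter at 29°N:
f = 2Ω sin φ = 2 × 7.29×10⁻⁵ × sin 29° = 7.07×10⁻⁵ s⁻¹
Pressure gradient: |∂P/∂n| = 700 Pa / 269000 m = 2.60×10⁻³ Pa/m
Geostrophic speed: V_g = |∂P/∂n|/(fρ) = 2.60×10⁻³/(7.07×10⁻⁵ × 1.08) = 34.1 m/s
Around a low, centrifugal force acts outward with Coriolis, so pressure-gradient force balances both:
(1/ρ)|∂P/∂n| = fV + V²/R  →  V² + fR·V − fR·V_g = 0
With fR = 7.07×10⁻⁵ × 631×10³ m = 44.6 m/s:
V = [−fR + √((fR)² + 4 fR V_g)]/2 = [−44.6 + √(44.6² + 4×44.6×34.1)]/2 = 22.6 m/s
Subgeostrophic (V < V_g = 34.1 m/s), as expected around a low.

23 m s⁻¹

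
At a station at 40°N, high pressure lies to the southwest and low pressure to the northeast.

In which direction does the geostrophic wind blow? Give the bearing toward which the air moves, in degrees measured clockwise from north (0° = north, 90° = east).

135°

The pressure-gradient force points toward the northeast (bearing 045°).
Geostrophic balance: in the Northern Hemisphere the Coriolis force deflects motion to the right, so the geostrophic wind blows 90° to the right of the pressure-gradient force (low pressure on the left).
Rotating 045° by 90° clockwise gives 135° — the wind blows toward the southeast.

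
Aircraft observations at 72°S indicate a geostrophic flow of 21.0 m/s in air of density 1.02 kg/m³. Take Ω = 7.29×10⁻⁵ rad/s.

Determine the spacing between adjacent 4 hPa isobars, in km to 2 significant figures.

130 km

Coriolis parameter at 72°S:
f = 2Ω sin φ = 2 × 7.29×10⁻⁵ × sin 72° = 1.39×10⁻⁴ s⁻¹
Geostrophic balance rearranged: |∂P/∂n| = f ρ V_g
|∂P/∂n| = 1.39×10⁻⁴ × 1.02 × 21.0 = 2.97×10⁻³ Pa/m
Isobar spacing: Δn = ΔP/|∂P/∂n| = 400 Pa / 2.97×10⁻³ Pa/m = 134672 m ≈ 130 km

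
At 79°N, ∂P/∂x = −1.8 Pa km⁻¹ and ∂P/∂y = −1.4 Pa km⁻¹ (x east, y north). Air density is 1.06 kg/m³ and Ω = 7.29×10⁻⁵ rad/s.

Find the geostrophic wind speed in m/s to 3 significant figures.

Coriolis parameter at 79°N:
f = 2Ω sin φ = 2 × 7.29×10⁻⁵ × sin 79° = 1.43×10⁻⁴ s⁻¹
Component geostrophic relations (x east, y north):
u_g = −(1/(fρ)) ∂P/∂y,  v_g = (1/(fρ)) ∂P/∂x
u_g = −(−1.4×10⁻³)/(1.43×10⁻⁴ × 1.06) = 9.23 m/s;  v_g = (−1.8×10⁻³)/(1.43×10⁻⁴ × 1.06) = −11.9 m/s
|V_g| = √(u_g² + v_g²) = 15.0 m/s

15.0 m/s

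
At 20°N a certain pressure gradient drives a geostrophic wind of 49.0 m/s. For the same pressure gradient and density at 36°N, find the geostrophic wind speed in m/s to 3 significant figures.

With the same pressure gradient and density, V_g ∝ 1/f ∝ 1/sin φ.
V₂ = V₁ · sin φ₁ / sin φ₂ = 49.0 × sin 20° / sin 36°
V₂ = 49.0 × 0.3420/0.5878 = 28.5 m/s

28.5 m/s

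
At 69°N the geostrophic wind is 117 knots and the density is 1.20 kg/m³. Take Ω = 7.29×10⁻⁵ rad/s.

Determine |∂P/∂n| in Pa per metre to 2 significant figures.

9.8×10⁻³ Pa/m

Coriolis parameter at 69°N:
f = 2Ω sin φ = 2 × 7.29×10⁻⁵ × sin 69° = 1.36×10⁻⁴ s⁻¹
Wind speed in SI: 117 knots = 60.2 m/s
Geostrophic balance rearranged: |∂P/∂n| = f ρ V_g
|∂P/∂n| = 1.36×10⁻⁴ × 1.20 × 60.2 = 9.83×10⁻³ Pa/m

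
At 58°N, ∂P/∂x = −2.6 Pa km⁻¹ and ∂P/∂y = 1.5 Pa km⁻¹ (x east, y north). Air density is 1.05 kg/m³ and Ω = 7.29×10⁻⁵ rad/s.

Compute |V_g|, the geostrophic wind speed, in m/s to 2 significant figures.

23 m/s

Coriolis parameter at 58°N:
f = 2Ω sin φ = 2 × 7.29×10⁻⁵ × sin 58° = 1.24×10⁻⁴ s⁻¹
Component geostrophic relations (x east, y north):
u_g = −(1/(fρ)) ∂P/∂y,  v_g = (1/(fρ)) ∂P/∂x
u_g = −(1.5×10⁻³)/(1.24×10⁻⁴ × 1.05) = −11.6 m/s;  v_g = (−2.6×10⁻³)/(1.24×10⁻⁴ × 1.05) = −20.0 m/s
|V_g| = √(u_g² + v_g²) = 23.1 m/s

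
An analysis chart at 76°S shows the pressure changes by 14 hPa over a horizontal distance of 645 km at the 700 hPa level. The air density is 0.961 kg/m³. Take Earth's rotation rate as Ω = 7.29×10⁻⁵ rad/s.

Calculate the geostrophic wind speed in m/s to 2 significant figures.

Coriolis parameter at 76°S:
f = 2Ω sin φ = 2 × 7.29×10⁻⁵ × sin 76° = 1.41×10⁻⁴ s⁻¹
Pressure gradient: |∂P/∂n| = 1400 Pa / 645000 m = 2.17×10⁻³ Pa/m
Geostrophic balance (pressure-gradient force = Coriolis force):
V_g = (1/(fρ)) |∂P/∂n| = 2.17×10⁻³ / (1.41×10⁻⁴ × 0.961) = 16.0 m/s

16 m/s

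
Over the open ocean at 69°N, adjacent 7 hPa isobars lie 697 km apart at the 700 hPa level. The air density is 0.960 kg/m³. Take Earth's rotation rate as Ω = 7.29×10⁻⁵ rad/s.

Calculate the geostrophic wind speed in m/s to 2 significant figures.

Coriolis parameter at 69°N:
f = 2Ω sin φ = 2 × 7.29×10⁻⁵ × sin 69° = 1.36×10⁻⁴ s⁻¹
Pressure gradient: |∂P/∂n| = 700 Pa / 697000 m = 1.00×10⁻³ Pa/m
Geostrophic balance (pressure-gradient force = Coriolis force):
V_g = (1/(fρ)) |∂P/∂n| = 1.00×10⁻³ / (1.36×10⁻⁴ × 0.960) = 7.69 m/s

7.7 m/s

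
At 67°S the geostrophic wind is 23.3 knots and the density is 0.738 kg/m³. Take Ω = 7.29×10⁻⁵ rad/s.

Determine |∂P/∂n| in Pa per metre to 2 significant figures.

1.2×10⁻³ Pa/m

Coriolis parameter at 67°S:
f = 2Ω sin φ = 2 × 7.29×10⁻⁵ × sin 67° = 1.34×10⁻⁴ s⁻¹
Wind speed in SI: 23.3 knots = 12.0 m/s
Geostrophic balance rearranged: |∂P/∂n| = f ρ V_g
|∂P/∂n| = 1.34×10⁻⁴ × 0.738 × 12.0 = 1.19×10⁻³ Pa/m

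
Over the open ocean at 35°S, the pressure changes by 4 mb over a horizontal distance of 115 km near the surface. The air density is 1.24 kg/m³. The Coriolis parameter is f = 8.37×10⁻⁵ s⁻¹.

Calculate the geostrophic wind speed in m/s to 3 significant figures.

Pressure gradient: |∂P/∂n| = 400 Pa / 115000 m = 3.48×10⁻³ Pa/m
Geostrophic balance (pressure-gradient force = Coriolis force):
V_g = (1/(fρ)) |∂P/∂n| = 3.48×10⁻³ / (8.37×10⁻⁵ × 1.24) = 33.5 m/s

33.5 m/s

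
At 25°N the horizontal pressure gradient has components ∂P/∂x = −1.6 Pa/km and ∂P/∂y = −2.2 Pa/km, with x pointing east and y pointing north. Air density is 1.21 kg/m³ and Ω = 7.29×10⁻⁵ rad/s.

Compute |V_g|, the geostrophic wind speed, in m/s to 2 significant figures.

Coriolis parameter at 25°N:
f = 2Ω sin φ = 2 × 7.29×10⁻⁵ × sin 25° = 6.16×10⁻⁵ s⁻¹
Component geostrophic relations (x east, y north):
u_g = −(1/(fρ)) ∂P/∂y,  v_g = (1/(fρ)) ∂P/∂x
u_g = −(−2.2×10⁻³)/(6.16×10⁻⁵ × 1.21) = 29.5 m/s;  v_g = (−1.6×10⁻³)/(6.16×10⁻⁵ × 1.21) = −21.5 m/s
|V_g| = √(u_g² + v_g²) = 36.5 m/s

36 m/s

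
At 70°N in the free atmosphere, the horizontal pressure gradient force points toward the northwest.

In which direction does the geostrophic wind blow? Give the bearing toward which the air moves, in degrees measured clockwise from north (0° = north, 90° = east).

045°

The pressure-gradient force points toward the northwest (bearing 315°).
Geostrophic balance: in the Northern Hemisphere the Coriolis force deflects motion to the right, so the geostrophic wind blows 90° to the right of the pressure-gradient force (low pressure on the left).
Rotating 315° by 90° clockwise gives 045° — the wind blows toward the northeast.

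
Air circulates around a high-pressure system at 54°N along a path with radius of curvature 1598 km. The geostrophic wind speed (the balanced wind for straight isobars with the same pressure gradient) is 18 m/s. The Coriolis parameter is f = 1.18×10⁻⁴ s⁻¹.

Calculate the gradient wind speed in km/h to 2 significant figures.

Around a high, pressure-gradient force acts outward with centrifugal, so Coriolis balances both:
fV = (1/ρ)|∂P/∂n| + V²/R  →  V² − fR·V + fR·V_g = 0
With fR = 1.18×10⁻⁴ × 1598×10³ m = 189 m/s:
V = [fR − √((fR)² − 4 fR V_g)]/2 = [189 − √(189² − 4×189×18)]/2 = 20.2 m/s
Supergeostrophic (V > V_g = 18 m/s), as expected around a high.
Converting: 20.2 m/s × 3.6 = 73 km/h

73 km/h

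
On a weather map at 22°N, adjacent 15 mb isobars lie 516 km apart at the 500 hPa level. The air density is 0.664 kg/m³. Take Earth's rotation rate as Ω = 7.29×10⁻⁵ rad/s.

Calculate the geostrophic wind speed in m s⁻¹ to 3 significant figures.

Coriolis parameter at 22°N:
f = 2Ω sin φ = 2 × 7.29×10⁻⁵ × sin 22° = 5.46×10⁻⁵ s⁻¹
Pressure gradient: |∂P/∂n| = 1500 Pa / 516000 m = 2.91×10⁻³ Pa/m
Geostrophic balance (pressure-gradient force = Coriolis force):
V_g = (1/(fρ)) |∂P/∂n| = 2.91×10⁻³ / (5.46×10⁻⁵ × 0.664) = 80.2 m/s

80.2 m s⁻¹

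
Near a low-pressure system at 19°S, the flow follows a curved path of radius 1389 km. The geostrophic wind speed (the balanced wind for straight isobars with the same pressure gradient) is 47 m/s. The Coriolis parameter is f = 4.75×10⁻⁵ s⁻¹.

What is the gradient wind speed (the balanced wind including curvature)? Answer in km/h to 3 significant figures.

Around a low, centrifugal force acts outward with Coriolis, so pressure-gradient force balances both:
(1/ρ)|∂P/∂n| = fV + V²/R  →  V² + fR·V − fR·V_g = 0
With fR = 4.75×10⁻⁵ × 1389×10³ m = 66.0 m/s:
V = [−fR + √((fR)² + 4 fR V_g)]/2 = [−66.0 + √(66.0² + 4×66.0×47)]/2 = 31.7 m/s
Subgeostrophic (V < V_g = 47 m/s), as expected around a low.
Converting: 31.7 m/s × 3.6 = 114 km/h

114 km/h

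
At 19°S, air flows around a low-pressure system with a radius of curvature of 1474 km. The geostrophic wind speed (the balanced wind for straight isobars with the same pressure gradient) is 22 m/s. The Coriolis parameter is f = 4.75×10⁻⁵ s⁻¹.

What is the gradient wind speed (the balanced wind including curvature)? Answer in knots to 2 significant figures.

Around a low, centrifugal force acts outward with Coriolis, so pressure-gradient force balances both:
(1/ρ)|∂P/∂n| = fV + V²/R  →  V² + fR·V − fR·V_g = 0
With fR = 4.75×10⁻⁵ × 1474×10³ m = 70.0 m/s:
V = [−fR + √((fR)² + 4 fR V_g)]/2 = [−70.0 + √(70.0² + 4×70.0×22)]/2 = 17.6 m/s
Subgeostrophic (V < V_g = 22 m/s), as expected around a low.
Converting: 17.6 m/s × 1.944 = 34 knots

34 knots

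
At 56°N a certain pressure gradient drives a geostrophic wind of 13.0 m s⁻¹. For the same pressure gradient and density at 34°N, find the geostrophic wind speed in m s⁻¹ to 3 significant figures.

With the same pressure gradient and density, V_g ∝ 1/f ∝ 1/sin φ.
V₂ = V₁ · sin φ₁ / sin φ₂ = 13.0 × sin 56° / sin 34°
V₂ = 13.0 × 0.8290/0.5592 = 19.3 m s⁻¹

19.3 m s⁻¹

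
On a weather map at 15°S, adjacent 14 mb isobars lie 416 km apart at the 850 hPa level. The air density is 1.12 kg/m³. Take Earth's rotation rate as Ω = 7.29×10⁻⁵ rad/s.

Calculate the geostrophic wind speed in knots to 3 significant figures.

Coriolis parameter at 15°S:
f = 2Ω sin φ = 2 × 7.29×10⁻⁵ × sin 15° = 3.77×10⁻⁵ s⁻¹
Pressure gradient: |∂P/∂n| = 1400 Pa / 416000 m = 3.37×10⁻³ Pa/m
Geostrophic balance (pressure-gradient force = Coriolis force):
V_g = (1/(fρ)) |∂P/∂n| = 3.37×10⁻³ / (3.77×10⁻⁵ × 1.12) = 79.6 m/s
Converting: 79.6 m/s × 1.944 = 155 knots

155 knots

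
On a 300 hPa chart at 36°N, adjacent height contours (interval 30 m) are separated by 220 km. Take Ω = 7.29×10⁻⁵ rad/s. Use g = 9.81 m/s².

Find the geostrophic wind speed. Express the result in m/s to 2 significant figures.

Coriolis parameter at 36°N:
f = 2Ω sin φ = 2 × 7.29×10⁻⁵ × sin 36° = 8.57×10⁻⁵ s⁻¹
Height gradient: |∂Z/∂n| = 30 m / 220000 m = 1.36×10⁻⁴
On a pressure surface, geostrophic balance gives V_g = (g/f)|∂Z/∂n|:
V_g = 9.81 × 1.36×10⁻⁴ / 8.57×10⁻⁵ = 15.6 m/s

16 m/s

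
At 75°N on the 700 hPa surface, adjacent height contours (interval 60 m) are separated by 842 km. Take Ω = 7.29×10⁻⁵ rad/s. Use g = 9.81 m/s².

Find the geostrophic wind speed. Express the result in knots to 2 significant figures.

Coriolis parameter at 75°N:
f = 2Ω sin φ = 2 × 7.29×10⁻⁵ × sin 75° = 1.41×10⁻⁴ s⁻¹
Height gradient: |∂Z/∂n| = 60 m / 842000 m = 7.13×10⁻⁵
On a pressure surface, geostrophic balance gives V_g = (g/f)|∂Z/∂n|:
V_g = 9.81 × 7.13×10⁻⁵ / 1.41×10⁻⁴ = 4.96 m/s
Converting: 4.96 m/s × 1.944 = 9.6 knots

9.6 knots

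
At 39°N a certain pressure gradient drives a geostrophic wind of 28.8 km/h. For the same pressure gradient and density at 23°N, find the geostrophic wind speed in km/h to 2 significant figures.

46 km/h

With the same pressure gradient and density, V_g ∝ 1/f ∝ 1/sin φ.
V₂ = V₁ · sin φ₁ / sin φ₂ = 28.8 × sin 39° / sin 23°
V₂ = 28.8 × 0.6293/0.3907 = 46 km/h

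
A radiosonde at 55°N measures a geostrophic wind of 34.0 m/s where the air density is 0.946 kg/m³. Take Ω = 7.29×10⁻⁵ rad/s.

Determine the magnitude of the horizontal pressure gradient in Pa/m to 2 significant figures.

3.8×10⁻³ Pa/m

Coriolis parameter at 55°N:
f = 2Ω sin φ = 2 × 7.29×10⁻⁵ × sin 55° = 1.19×10⁻⁴ s⁻¹
Geostrophic balance rearranged: |∂P/∂n| = f ρ V_g
|∂P/∂n| = 1.19×10⁻⁴ × 0.946 × 34.0 = 3.84×10⁻³ Pa/m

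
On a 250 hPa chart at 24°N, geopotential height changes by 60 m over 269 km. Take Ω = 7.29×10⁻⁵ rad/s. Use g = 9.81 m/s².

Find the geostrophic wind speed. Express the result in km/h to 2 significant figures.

130 km/h

Coriolis parameter at 24°N:
f = 2Ω sin φ = 2 × 7.29×10⁻⁵ × sin 24° = 5.93×10⁻⁵ s⁻¹
Height gradient: |∂Z/∂n| = 60 m / 269000 m = 2.23×10⁻⁴
On a pressure surface, geostrophic balance gives V_g = (g/f)|∂Z/∂n|:
V_g = 9.81 × 2.23×10⁻⁴ / 5.93×10⁻⁵ = 36.9 m/s
Converting: 36.9 m/s × 3.6 = 130 km/h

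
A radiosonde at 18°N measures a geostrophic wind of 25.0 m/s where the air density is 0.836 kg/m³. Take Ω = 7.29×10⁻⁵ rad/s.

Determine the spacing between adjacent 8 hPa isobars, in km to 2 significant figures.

Coriolis parameter at 18°N:
f = 2Ω sin φ = 2 × 7.29×10⁻⁵ × sin 18° = 4.51×10⁻⁵ s⁻¹
Geostrophic balance rearranged: |∂P/∂n| = f ρ V_g
|∂P/∂n| = 4.51×10⁻⁵ × 0.836 × 25.0 = 9.42×10⁻⁴ Pa/m
Isobar spacing: Δn = ΔP/|∂P/∂n| = 800 Pa / 9.42×10⁻⁴ Pa/m = 849579 m ≈ 850 km

850 km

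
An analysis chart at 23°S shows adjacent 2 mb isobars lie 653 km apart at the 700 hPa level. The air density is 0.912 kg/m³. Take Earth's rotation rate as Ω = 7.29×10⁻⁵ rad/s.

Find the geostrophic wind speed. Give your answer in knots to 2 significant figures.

Coriolis parameter at 23°S:
f = 2Ω sin φ = 2 × 7.29×10⁻⁵ × sin 23° = 5.70×10⁻⁵ s⁻¹
Pressure gradient: |∂P/∂n| = 200 Pa / 653000 m = 3.06×10⁻⁴ Pa/m
Geostrophic balance (pressure-gradient force = Coriolis force):
V_g = (1/(fρ)) |∂P/∂n| = 3.06×10⁻⁴ / (5.70×10⁻⁵ × 0.912) = 5.90 m/s
Converting: 5.90 m/s × 1.944 = 11 knots

11 knots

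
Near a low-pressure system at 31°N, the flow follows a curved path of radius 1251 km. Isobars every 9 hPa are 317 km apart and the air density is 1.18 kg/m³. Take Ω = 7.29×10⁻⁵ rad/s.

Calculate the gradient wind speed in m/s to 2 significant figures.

Coriolis parameter at 31°N:
f = 2Ω sin φ = 2 × 7.29×10⁻⁵ × sin 31° = 7.51×10⁻⁵ s⁻¹
Pressure gradient: |∂P/∂n| = 900 Pa / 317000 m = 2.84×10⁻³ Pa/m
Geostrophic speed: V_g = |∂P/∂n|/(fρ) = 2.84×10⁻³/(7.51×10⁻⁵ × 1.18) = 32.0 m/s
Around a low, centrifugal force acts outward with Coriolis, so pressure-gradient force balances both:
(1/ρ)|∂P/∂n| = fV + V²/R  →  V² + fR·V − fR·V_g = 0
With fR = 7.51×10⁻⁵ × 1251×10³ m = 93.9 m/s:
V = [−fR + √((fR)² + 4 fR V_g)]/2 = [−93.9 + √(93.9² + 4×93.9×32)]/2 = 25.3 m/s
Subgeostrophic (V < V_g = 32 m/s), as expected around a low.

25 m/s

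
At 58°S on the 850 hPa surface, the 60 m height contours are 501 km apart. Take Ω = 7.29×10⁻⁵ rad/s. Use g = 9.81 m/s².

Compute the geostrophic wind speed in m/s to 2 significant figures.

9.5 m/s

Coriolis parameter at 58°S:
f = 2Ω sin φ = 2 × 7.29×10⁻⁵ × sin 58° = 1.24×10⁻⁴ s⁻¹
Height gradient: |∂Z/∂n| = 60 m / 501000 m = 1.20×10⁻⁴
On a pressure surface, geostrophic balance gives V_g = (g/f)|∂Z/∂n|:
V_g = 9.81 × 1.20×10⁻⁴ / 1.24×10⁻⁴ = 9.50 m/s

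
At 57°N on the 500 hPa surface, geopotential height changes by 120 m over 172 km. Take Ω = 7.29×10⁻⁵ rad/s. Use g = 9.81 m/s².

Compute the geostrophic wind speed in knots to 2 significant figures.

Coriolis parameter at 57°N:
f = 2Ω sin φ = 2 × 7.29×10⁻⁵ × sin 57° = 1.22×10⁻⁴ s⁻¹
Height gradient: |∂Z/∂n| = 120 m / 172000 m = 6.98×10⁻⁴
On a pressure surface, geostrophic balance gives V_g = (g/f)|∂Z/∂n|:
V_g = 9.81 × 6.98×10⁻⁴ / 1.22×10⁻⁴ = 56.0 m/s
Converting: 56.0 m/s × 1.944 = 110 knots

110 knots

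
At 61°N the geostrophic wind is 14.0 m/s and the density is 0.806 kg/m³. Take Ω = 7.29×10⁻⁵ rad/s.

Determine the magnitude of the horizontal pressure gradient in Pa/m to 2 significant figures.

1.4×10⁻³ Pa/m

Coriolis parameter at 61°N:
f = 2Ω sin φ = 2 × 7.29×10⁻⁵ × sin 61° = 1.28×10⁻⁴ s⁻¹
Geostrophic balance rearranged: |∂P/∂n| = f ρ V_g
|∂P/∂n| = 1.28×10⁻⁴ × 0.806 × 14.0 = 1.44×10⁻³ Pa/m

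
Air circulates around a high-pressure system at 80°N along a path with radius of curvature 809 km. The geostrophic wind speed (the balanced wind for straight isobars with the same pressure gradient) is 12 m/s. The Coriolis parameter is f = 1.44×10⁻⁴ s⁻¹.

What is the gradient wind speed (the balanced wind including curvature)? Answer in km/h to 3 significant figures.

Around a high, pressure-gradient force acts outward with centrifugal, so Coriolis balances both:
fV = (1/ρ)|∂P/∂n| + V²/R  →  V² − fR·V + fR·V_g = 0
With fR = 1.44×10⁻⁴ × 809×10³ m = 116 m/s:
V = [fR − √((fR)² − 4 fR V_g)]/2 = [116 − √(116² − 4×116×12)]/2 = 13.6 m/s
Supergeostrophic (V > V_g = 12 m/s), as expected around a high.
Converting: 13.6 m/s × 3.6 = 48.9 km/h

48.9 km/h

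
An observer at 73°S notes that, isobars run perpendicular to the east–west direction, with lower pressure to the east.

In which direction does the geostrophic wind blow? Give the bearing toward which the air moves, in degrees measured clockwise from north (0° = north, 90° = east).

The pressure-gradient force points toward the east (bearing 090°).
Geostrophic balance: in the Southern Hemisphere the Coriolis force deflects motion to the left, so the geostrophic wind blows 90° to the left of the pressure-gradient force (low pressure on the right).
Rotating 090° by 90° counterclockwise gives 000° — the wind blows toward the north.

000°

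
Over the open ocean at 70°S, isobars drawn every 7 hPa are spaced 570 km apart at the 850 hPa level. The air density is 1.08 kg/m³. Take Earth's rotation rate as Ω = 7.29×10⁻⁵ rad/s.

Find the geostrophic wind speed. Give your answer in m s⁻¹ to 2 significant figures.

8.3 m s⁻¹

Coriolis parameter at 70°S:
f = 2Ω sin φ = 2 × 7.29×10⁻⁵ × sin 70° = 1.37×10⁻⁴ s⁻¹
Pressure gradient: |∂P/∂n| = 700 Pa / 570000 m = 1.23×10⁻³ Pa/m
Geostrophic balance (pressure-gradient force = Coriolis force):
V_g = (1/(fρ)) |∂P/∂n| = 1.23×10⁻³ / (1.37×10⁻⁴ × 1.08) = 8.30 m/s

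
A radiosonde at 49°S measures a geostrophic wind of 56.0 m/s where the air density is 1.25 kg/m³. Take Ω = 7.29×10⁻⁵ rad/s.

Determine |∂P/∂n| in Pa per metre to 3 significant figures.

7.70×10⁻³ Pa/m

Coriolis parameter at 49°S:
f = 2Ω sin φ = 2 × 7.29×10⁻⁵ × sin 49° = 1.10×10⁻⁴ s⁻¹
Geostrophic balance rearranged: |∂P/∂n| = f ρ V_g
|∂P/∂n| = 1.10×10⁻⁴ × 1.25 × 56.0 = 7.70×10⁻³ Pa/m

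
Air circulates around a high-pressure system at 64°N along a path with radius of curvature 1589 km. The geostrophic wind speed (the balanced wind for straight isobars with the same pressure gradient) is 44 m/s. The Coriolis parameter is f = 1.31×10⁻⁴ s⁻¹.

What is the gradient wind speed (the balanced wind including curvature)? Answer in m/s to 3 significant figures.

63.2 m/s

Around a high, pressure-gradient force acts outward with centrifugal, so Coriolis balances both:
fV = (1/ρ)|∂P/∂n| + V²/R  →  V² − fR·V + fR·V_g = 0
With fR = 1.31×10⁻⁴ × 1589×10³ m = 208 m/s:
V = [fR − √((fR)² − 4 fR V_g)]/2 = [208 − √(208² − 4×208×44)]/2 = 63.2 m/s
Supergeostrophic (V > V_g = 44 m/s), as expected around a high.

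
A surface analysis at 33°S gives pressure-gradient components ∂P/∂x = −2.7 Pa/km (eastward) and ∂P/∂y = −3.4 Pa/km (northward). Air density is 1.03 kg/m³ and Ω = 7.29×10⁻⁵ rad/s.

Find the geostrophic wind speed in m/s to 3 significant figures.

53.1 m/s

Coriolis parameter at 33°S:
f = 2Ω sin φ = 2 × 7.29×10⁻⁵ × sin 33° = 7.94×10⁻⁵ s⁻¹
In the Southern Hemisphere f is negative: f = −7.94×10⁻⁵ s⁻¹.
Component geostrophic relations (x east, y north):
u_g = −(1/(fρ)) ∂P/∂y,  v_g = (1/(fρ)) ∂P/∂x
u_g = −(−3.4×10⁻³)/(−7.94×10⁻⁵ × 1.03) = −41.6 m/s;  v_g = (−2.7×10⁻³)/(−7.94×10⁻⁵ × 1.03) = 33.0 m/s
|V_g| = √(u_g² + v_g²) = 53.1 m/s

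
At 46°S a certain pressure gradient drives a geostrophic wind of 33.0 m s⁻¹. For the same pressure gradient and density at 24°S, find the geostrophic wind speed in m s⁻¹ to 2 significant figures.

58 m s⁻¹

With the same pressure gradient and density, V_g ∝ 1/f ∝ 1/sin φ.
V₂ = V₁ · sin φ₁ / sin φ₂ = 33.0 × sin 46° / sin 24°
V₂ = 33.0 × 0.7193/0.4067 = 58 m s⁻¹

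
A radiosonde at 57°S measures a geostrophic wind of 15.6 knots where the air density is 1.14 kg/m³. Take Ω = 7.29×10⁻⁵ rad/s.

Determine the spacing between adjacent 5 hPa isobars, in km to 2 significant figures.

Coriolis parameter at 57°S:
f = 2Ω sin φ = 2 × 7.29×10⁻⁵ × sin 57° = 1.22×10⁻⁴ s⁻¹
Wind speed in SI: 15.6 knots = 8.03 m/s
Geostrophic balance rearranged: |∂P/∂n| = f ρ V_g
|∂P/∂n| = 1.22×10⁻⁴ × 1.14 × 8.03 = 1.12×10⁻³ Pa/m
Isobar spacing: Δn = ΔP/|∂P/∂n| = 500 Pa / 1.12×10⁻³ Pa/m = 446944 m ≈ 450 km

450 km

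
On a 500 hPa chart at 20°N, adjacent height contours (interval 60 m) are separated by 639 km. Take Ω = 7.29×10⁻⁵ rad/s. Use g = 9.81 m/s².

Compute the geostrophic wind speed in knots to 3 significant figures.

35.9 knots

Coriolis parameter at 20°N:
f = 2Ω sin φ = 2 × 7.29×10⁻⁵ × sin 20° = 4.99×10⁻⁵ s⁻¹
Height gradient: |∂Z/∂n| = 60 m / 639000 m = 9.39×10⁻⁵
On a pressure surface, geostrophic balance gives V_g = (g/f)|∂Z/∂n|:
V_g = 9.81 × 9.39×10⁻⁵ / 4.99×10⁻⁵ = 18.5 m/s
Converting: 18.5 m/s × 1.944 = 35.9 knots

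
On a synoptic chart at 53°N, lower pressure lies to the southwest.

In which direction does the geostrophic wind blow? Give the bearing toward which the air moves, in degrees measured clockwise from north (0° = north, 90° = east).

315°

The pressure-gradient force points toward the southwest (bearing 225°).
Geostrophic balance: in the Northern Hemisphere the Coriolis force deflects motion to the right, so the geostrophic wind blows 90° to the right of the pressure-gradient force (low pressure on the left).
Rotating 225° by 90° clockwise gives 315° — the wind blows toward the northwest.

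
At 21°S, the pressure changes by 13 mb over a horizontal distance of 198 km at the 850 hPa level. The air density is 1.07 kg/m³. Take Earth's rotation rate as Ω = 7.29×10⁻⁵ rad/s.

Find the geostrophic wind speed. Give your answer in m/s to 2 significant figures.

Coriolis parameter at 21°S:
f = 2Ω sin φ = 2 × 7.29×10⁻⁵ × sin 21° = 5.23×10⁻⁵ s⁻¹
Pressure gradient: |∂P/∂n| = 1300 Pa / 198000 m = 6.57×10⁻³ Pa/m
Geostrophic balance (pressure-gradient force = Coriolis force):
V_g = (1/(fρ)) |∂P/∂n| = 6.57×10⁻³ / (5.23×10⁻⁵ × 1.07) = 117 m/s

120 m/s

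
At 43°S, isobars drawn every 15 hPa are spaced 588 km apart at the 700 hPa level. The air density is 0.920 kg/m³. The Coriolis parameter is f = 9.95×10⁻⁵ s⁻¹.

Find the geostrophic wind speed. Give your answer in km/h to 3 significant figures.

Pressure gradient: |∂P/∂n| = 1500 Pa / 588000 m = 2.55×10⁻³ Pa/m
Geostrophic balance (pressure-gradient force = Coriolis force):
V_g = (1/(fρ)) |∂P/∂n| = 2.55×10⁻³ / (9.95×10⁻⁵ × 0.920) = 27.9 m/s
Converting: 27.9 m/s × 3.6 = 100 km/h

100 km/h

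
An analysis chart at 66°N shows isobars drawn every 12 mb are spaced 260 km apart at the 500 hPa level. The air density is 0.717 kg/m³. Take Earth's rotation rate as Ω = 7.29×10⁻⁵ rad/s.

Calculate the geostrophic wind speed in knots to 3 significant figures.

93.9 knots

Coriolis parameter at 66°N:
f = 2Ω sin φ = 2 × 7.29×10⁻⁵ × sin 66° = 1.33×10⁻⁴ s⁻¹
Pressure gradient: |∂P/∂n| = 1200 Pa / 260000 m = 4.62×10⁻³ Pa/m
Geostrophic balance (pressure-gradient force = Coriolis force):
V_g = (1/(fρ)) |∂P/∂n| = 4.62×10⁻³ / (1.33×10⁻⁴ × 0.717) = 48.3 m/s
Converting: 48.3 m/s × 1.944 = 93.9 knots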